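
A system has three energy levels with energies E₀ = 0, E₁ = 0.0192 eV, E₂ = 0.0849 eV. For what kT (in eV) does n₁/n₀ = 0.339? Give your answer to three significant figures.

n₁/n₀ = exp[−(E₁−E₀)/kT] = 0.339.
⇒ (E₁−E₀)/kT = ln(1/0.339) = ln(2.9499) = 1.0818.
kT = 0.0192 eV / 1.0818 = 0.0177 eV.

0.0177 eV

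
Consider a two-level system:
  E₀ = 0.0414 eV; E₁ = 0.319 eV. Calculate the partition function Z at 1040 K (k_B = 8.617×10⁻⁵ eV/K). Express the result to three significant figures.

Z = 0.658

k_BT = 8.617×10⁻⁵ × 1040 K = 0.089617 eV.
Eᵢ/kT = 0.46197, 3.5596.
Z = Σ e^(−Eᵢ/kT) = e^(−0.46197) + e^(−3.5596) = 0.63004 + 0.028450 = 0.65849.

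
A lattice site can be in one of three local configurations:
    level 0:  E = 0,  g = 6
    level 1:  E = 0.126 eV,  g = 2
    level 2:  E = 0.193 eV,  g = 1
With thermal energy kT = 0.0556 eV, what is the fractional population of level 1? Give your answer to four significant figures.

0.03325

Eᵢ/kT = 0, 2.26619, 3.47122.
Z = Σ gᵢe^(−Eᵢ/kT) = 6·e^(−0) + 2·e^(−2.26619) + 1·e^(−3.47122) = 6.00000 + 0.207413 + 0.0310791 = 6.23849.
P₁ = g₁ e^(−E₁/kT) / Z = 0.207413/6.23849 = 0.03325.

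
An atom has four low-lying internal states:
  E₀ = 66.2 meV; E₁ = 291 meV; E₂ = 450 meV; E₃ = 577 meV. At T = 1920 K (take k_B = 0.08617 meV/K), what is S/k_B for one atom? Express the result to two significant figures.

k_BT = 0.08617 × 1920 K = 165.4 meV.
Eᵢ/kT = 0.4002, 1.759, 2.721, 3.489.
Z = Σ e^(−Eᵢ/kT) = e^(−0.4002) + e^(−1.759) + e^(−2.721) + e^(−3.489) = 0.6702 + 0.1722 + 0.06581 + 0.03053 = 0.9387.
⟨E⟩ = Σ EᵢPᵢ = 151.0 meV.
S/k_B = ln Z + ⟨E⟩/kT = ln(0.9387) + 151.0/165.4 = -0.06326 + 0.9129 = 0.85.

0.85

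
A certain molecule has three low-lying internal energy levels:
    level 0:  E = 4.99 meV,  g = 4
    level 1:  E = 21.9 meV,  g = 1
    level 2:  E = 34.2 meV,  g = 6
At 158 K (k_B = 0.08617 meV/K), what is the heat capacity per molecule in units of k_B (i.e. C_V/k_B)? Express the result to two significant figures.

k_BT = 0.08617 × 158 K = 13.61 meV.
Eᵢ/kT = 0.3666, 1.609, 2.513.
Z = Σ gᵢe^(−Eᵢ/kT) = 4·e^(−0.3666) + 1·e^(−1.609) + 6·e^(−2.513) = 2.772 + 0.2001 + 0.4861 = 3.458.
⟨E⟩ = 10.07 meV, ⟨E²⟩ = 212.1 meV².
C_V/k_B = (⟨E²⟩ − ⟨E⟩²)/(kT)² = (212.1 − 101.4)/185.2 = 0.60.

0.60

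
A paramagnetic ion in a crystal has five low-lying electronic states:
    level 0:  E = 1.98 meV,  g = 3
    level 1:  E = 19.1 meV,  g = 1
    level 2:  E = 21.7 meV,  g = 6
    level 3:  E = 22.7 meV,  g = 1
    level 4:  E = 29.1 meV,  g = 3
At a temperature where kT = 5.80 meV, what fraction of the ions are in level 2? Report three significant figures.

Eᵢ/kT = 0.34138, 3.2931, 3.7414, 3.9138, 5.0172.
Z = Σ gᵢe^(−Eᵢ/kT) = 3·e^(−0.34138) + 1·e^(−3.2931) + 6·e^(−3.7414) + 1·e^(−3.9138) + 3·e^(−5.0172) = 2.1324 + 0.037139 + 0.14233 + 0.019964 + 0.019869 = 2.3517.
P₂ = g₂ e^(−E₂/kT) / Z = 0.14233/2.3517 = 0.0605.

0.0605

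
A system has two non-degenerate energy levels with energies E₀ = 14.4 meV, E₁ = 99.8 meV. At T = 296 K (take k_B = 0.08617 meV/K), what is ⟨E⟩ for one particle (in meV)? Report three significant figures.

17.3 meV

k_BT = 0.08617 × 296 K = 25.506 meV.
Eᵢ/kT = 0.56457, 3.9128.
Z = Σ e^(−Eᵢ/kT) = e^(−0.56457) + e^(−3.9128) = 0.56860 + 0.019984 = 0.58858.
⟨E⟩ = Σ Eᵢ e^(−Eᵢ/kT) / Z = (14.4·0.56860 + 99.8·0.019984) / 0.58858 = 17.3 meV.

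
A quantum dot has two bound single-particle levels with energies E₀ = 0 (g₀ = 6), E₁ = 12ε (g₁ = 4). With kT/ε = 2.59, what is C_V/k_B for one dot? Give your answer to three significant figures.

Eᵢ/kT = 0, 4.6332.
Z = Σ gᵢe^(−Eᵢ/kT) = 6·e^(−0) + 4·e^(−4.6332) = 6.0000 + 0.038894 = 6.0389.
⟨E⟩ = 0.077287 ε, ⟨E²⟩ = 0.92744 ε².
C_V/k_B = (⟨E²⟩ − ⟨E⟩²)/(kT)² = (0.92744 − 0.0059733)/6.7081 = 0.137.

0.137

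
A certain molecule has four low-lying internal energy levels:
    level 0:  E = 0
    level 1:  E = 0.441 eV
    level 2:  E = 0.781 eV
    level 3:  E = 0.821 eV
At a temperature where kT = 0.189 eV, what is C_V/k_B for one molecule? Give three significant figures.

Eᵢ/kT = 0, 2.3333, 4.1323, 4.3439.
Z = Σ e^(−Eᵢ/kT) = e^(−0) + e^(−2.3333) + e^(−4.1323) + e^(−4.3439) = 1.0000 + 0.096975 + 0.016046 + 0.012986 = 1.1260.
⟨E⟩ = 0.058579 eV, ⟨E²⟩ = 0.033215 eV².
C_V/k_B = (⟨E²⟩ − ⟨E⟩²)/(kT)² = (0.033215 − 0.0034315)/0.035721 = 0.834.

0.834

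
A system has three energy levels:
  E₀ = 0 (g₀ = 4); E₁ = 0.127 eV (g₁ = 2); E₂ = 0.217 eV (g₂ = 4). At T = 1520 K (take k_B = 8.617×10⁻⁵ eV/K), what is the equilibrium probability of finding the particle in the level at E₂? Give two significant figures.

0.14

k_BT = 8.617×10⁻⁵ × 1520 K = 0.1310 eV.
Eᵢ/kT = 0, 0.9695, 1.656.
Z = Σ gᵢe^(−Eᵢ/kT) = 4·e^(−0) + 2·e^(−0.9695) + 4·e^(−1.656) = 4.000 + 0.7585 + 0.7636 = 5.522.
P₂ = g₂ e^(−E₂/kT) / Z = 0.7636/5.522 = 0.14.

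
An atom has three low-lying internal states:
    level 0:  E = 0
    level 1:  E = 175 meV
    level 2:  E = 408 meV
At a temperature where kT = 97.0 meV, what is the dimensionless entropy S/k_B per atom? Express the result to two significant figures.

Eᵢ/kT = 0, 1.804, 4.206.
Z = Σ e^(−Eᵢ/kT) = e^(−0) + e^(−1.804) + e^(−4.206) = 1.000 + 0.1646 + 0.01491 = 1.180.
⟨E⟩ = Σ EᵢPᵢ = 29.57 meV.
S/k_B = ln Z + ⟨E⟩/kT = ln(1.180) + 29.57/97.0 = 0.1655 + 0.3048 = 0.47.

0.47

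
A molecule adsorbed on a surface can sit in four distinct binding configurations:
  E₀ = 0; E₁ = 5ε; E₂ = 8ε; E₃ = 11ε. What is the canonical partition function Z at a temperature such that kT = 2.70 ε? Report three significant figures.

Z = 1.23

Eᵢ/kT = 0, 1.8519, 2.9630, 4.0741.
Z = Σ e^(−Eᵢ/kT) = e^(−0) + e^(−1.8519) + e^(−2.9630) + e^(−4.0741) = 1.0000 + 0.15694 + 0.051664 + 0.017008 = 1.2256.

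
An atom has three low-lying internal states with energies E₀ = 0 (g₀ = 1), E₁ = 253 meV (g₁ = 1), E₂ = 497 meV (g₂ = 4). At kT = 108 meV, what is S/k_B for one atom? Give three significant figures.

Eᵢ/kT = 0, 2.3426, 4.6019.
Z = Σ gᵢe^(−Eᵢ/kT) = 1·e^(−0) + 1·e^(−2.3426) + 4·e^(−4.6019) = 1.0000 + 0.096078 + 0.040131 = 1.1362.
⟨E⟩ = Σ EᵢPᵢ = 38.948 meV.
S/k_B = ln Z + ⟨E⟩/kT = ln(1.1362) + 38.948/108 = 0.12769 + 0.36063 = 0.488.

0.488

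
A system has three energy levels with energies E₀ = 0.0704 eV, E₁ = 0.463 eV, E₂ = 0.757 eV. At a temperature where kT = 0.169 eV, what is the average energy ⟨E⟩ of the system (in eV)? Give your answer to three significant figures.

0.115 eV

Eᵢ/kT = 0.41657, 2.7396, 4.4793.
Z = Σ e^(−Eᵢ/kT) = e^(−0.41657) + e^(−2.7396) + e^(−4.4793) = 0.65930 + 0.064596 + 0.011341 = 0.73524.
⟨E⟩ = Σ Eᵢ e^(−Eᵢ/kT) / Z = (0.0704·0.65930 + 0.463·0.064596 + 0.757·0.011341) / 0.73524 = 0.115 eV.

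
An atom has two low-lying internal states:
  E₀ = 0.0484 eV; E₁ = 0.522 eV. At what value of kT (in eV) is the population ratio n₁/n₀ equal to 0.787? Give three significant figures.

n₁/n₀ = exp[−(E₁−E₀)/kT] = 0.787.
⇒ (E₁−E₀)/kT = ln(1/0.787) = ln(1.2706) = 0.23949.
kT = 0.4736 eV / 0.23949 = 1.98 eV.

1.98 eV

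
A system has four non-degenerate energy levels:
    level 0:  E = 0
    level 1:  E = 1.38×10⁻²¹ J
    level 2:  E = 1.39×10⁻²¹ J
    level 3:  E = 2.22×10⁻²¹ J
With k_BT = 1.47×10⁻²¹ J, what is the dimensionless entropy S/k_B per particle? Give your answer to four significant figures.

1.227

Eᵢ/kT = 0, 0.938776, 0.945578, 1.51020.
Z = Σ e^(−Eᵢ/kT) = e^(−0) + e^(−0.938776) + e^(−0.945578) + e^(−1.51020) = 1.00000 + 0.391106 + 0.388455 + 0.220866 = 2.00043.
⟨E⟩ = Σ EᵢPᵢ = 0.784832 ×10⁻²¹ J.
S/k_B = ln Z + ⟨E⟩/kT = ln(2.00043) + 0.784832/1.47 = 0.693362 + 0.533899 = 1.227.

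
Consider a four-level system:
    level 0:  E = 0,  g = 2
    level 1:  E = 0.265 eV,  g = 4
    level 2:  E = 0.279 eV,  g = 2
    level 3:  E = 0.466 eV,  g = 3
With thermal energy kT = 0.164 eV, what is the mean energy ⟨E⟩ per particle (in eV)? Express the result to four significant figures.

Eᵢ/kT = 0, 1.61585, 1.70122, 2.84146.
Z = Σ gᵢe^(−Eᵢ/kT) = 2·e^(−0) + 4·e^(−1.61585) + 2·e^(−1.70122) + 3·e^(−2.84146) = 2.00000 + 0.794887 + 0.364922 + 0.175021 = 3.33483.
⟨E⟩ = Σ Eᵢ gᵢe^(−Eᵢ/kT) / Z = (0·2.00000 + 0.265·0.794887 + 0.279·0.364922 + 0.466·0.175021) / 3.33483 = 0.1182 eV.

0.1182 eV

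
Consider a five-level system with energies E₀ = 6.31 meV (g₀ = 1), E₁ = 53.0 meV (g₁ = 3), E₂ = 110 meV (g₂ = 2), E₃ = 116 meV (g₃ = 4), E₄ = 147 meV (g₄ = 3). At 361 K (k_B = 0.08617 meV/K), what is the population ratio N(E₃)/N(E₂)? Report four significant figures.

k_BT = 0.08617 × 361 K = 31.1074 meV.
n₃/n₂ = (g₃/g₂) exp[−(E₃−E₂)/kT] = (4/2) × exp(−(6 meV)/(31.1074 meV)) = (4/2) × exp(-0.192880) = 1.649.

1.649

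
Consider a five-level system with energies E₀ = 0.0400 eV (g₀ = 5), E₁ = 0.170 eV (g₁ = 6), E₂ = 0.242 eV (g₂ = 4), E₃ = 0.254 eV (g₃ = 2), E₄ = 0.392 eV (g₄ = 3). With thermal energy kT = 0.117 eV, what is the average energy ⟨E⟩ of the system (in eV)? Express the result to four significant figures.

0.1039 eV

Eᵢ/kT = 0.341880, 1.45299, 2.06838, 2.17094, 3.35043.
Z = Σ gᵢe^(−Eᵢ/kT) = 5·e^(−0.341880) + 6·e^(−1.45299) + 4·e^(−2.06838) + 2·e^(−2.17094) + 3·e^(−3.35043) = 3.55217 + 1.40322 + 0.505561 + 0.228141 + 0.105208 = 5.79430.
⟨E⟩ = Σ Eᵢ gᵢe^(−Eᵢ/kT) / Z = (0.0400·3.55217 + 0.170·1.40322 + 0.242·0.505561 + 0.254·0.228141 + 0.392·0.105208) / 5.79430 = 0.1039 eV.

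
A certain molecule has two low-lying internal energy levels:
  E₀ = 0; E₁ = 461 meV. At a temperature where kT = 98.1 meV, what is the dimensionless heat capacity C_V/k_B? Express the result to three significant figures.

0.197

Eᵢ/kT = 0, 4.6993.
Z = Σ e^(−Eᵢ/kT) = e^(−0) + e^(−4.6993) = 1.0000 + 0.0091016 = 1.0091.
⟨E⟩ = 4.1580 meV, ⟨E²⟩ = 1916.8 meV².
C_V/k_B = (⟨E²⟩ − ⟨E⟩²)/(kT)² = (1916.8 − 17.289)/9623.6 = 0.197.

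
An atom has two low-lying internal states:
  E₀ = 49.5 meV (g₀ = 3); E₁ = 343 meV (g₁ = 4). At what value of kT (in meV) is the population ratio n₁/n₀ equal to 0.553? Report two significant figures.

330 meV

n₁/n₀ = (g₁/g₀) exp[−(E₁−E₀)/kT] = 0.553.
⇒ (E₁−E₀)/kT = ln((4/3)/0.553) = ln(2.411) = 0.8800.
kT = 293.5 meV / 0.8800 = 330 meV.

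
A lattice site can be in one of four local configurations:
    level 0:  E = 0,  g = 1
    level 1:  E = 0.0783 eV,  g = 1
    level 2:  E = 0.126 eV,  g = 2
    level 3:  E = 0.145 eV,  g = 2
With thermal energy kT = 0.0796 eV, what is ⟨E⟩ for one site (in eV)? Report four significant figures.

Eᵢ/kT = 0, 0.983668, 1.58291, 1.82161.
Z = Σ gᵢe^(−Eᵢ/kT) = 1·e^(−0) + 1·e^(−0.983668) + 2·e^(−1.58291) + 2·e^(−1.82161) = 1.00000 + 0.373937 + 0.410753 + 0.323530 = 2.10822.
⟨E⟩ = Σ Eᵢ gᵢe^(−Eᵢ/kT) / Z = (0·1.00000 + 0.0783·0.373937 + 0.126·0.410753 + 0.145·0.323530) / 2.10822 = 0.06069 eV.

0.06069 eV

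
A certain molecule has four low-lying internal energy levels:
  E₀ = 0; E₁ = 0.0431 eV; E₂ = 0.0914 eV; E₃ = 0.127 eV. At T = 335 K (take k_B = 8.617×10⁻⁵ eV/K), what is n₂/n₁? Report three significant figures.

0.188

k_BT = 8.617×10⁻⁵ × 335 K = 0.028867 eV.
n₂/n₁ = exp[−(E₂−E₁)/kT] = exp(−(0.0483 eV)/(0.028867 eV)) = exp(-1.6732) = 0.188.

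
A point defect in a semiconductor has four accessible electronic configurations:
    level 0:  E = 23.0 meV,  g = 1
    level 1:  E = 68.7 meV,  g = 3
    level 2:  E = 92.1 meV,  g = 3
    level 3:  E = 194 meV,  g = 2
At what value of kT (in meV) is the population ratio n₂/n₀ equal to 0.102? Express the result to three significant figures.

20.4 meV

n₂/n₀ = (g₂/g₀) exp[−(E₂−E₀)/kT] = 0.102.
⇒ (E₂−E₀)/kT = ln((3/1)/0.102) = ln(29.412) = 3.3814.
kT = 69.1 meV / 3.3814 = 20.4 meV.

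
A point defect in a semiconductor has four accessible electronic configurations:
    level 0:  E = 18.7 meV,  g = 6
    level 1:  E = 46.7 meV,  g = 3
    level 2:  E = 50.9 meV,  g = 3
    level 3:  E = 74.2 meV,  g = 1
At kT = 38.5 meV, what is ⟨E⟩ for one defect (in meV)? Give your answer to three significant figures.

Eᵢ/kT = 0.48571, 1.2130, 1.3221, 1.9273.
Z = Σ gᵢe^(−Eᵢ/kT) = 6·e^(−0.48571) + 3·e^(−1.2130) + 3·e^(−1.3221) + 1·e^(−1.9273) = 3.6916 + 0.89191 + 0.79972 + 0.14554 = 5.5288.
⟨E⟩ = Σ Eᵢ gᵢe^(−Eᵢ/kT) / Z = (18.7·3.6916 + 46.7·0.89191 + 50.9·0.79972 + 74.2·0.14554) / 5.5288 = 29.3 meV.

29.3 meV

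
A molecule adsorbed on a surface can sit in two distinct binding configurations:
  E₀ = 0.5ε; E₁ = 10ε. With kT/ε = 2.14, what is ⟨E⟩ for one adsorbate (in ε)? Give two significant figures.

Eᵢ/kT = 0.2336, 4.673.
Z = Σ e^(−Eᵢ/kT) = e^(−0.2336) + e^(−4.673) = 0.7917 + 0.009344 = 0.8010.
⟨E⟩ = Σ Eᵢ e^(−Eᵢ/kT) / Z = (0.5·0.7917 + 10·0.009344) / 0.8010 = 0.61 ε.

0.61 ε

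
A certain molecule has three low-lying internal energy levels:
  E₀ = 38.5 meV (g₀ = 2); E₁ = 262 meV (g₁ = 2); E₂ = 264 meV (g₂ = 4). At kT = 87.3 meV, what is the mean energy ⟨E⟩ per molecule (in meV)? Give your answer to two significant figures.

80 meV

Eᵢ/kT = 0.4410, 3.001, 3.024.
Z = Σ gᵢe^(−Eᵢ/kT) = 2·e^(−0.4410) + 2·e^(−3.001) + 4·e^(−3.024) = 1.287 + 0.09947 + 0.1944 = 1.581.
⟨E⟩ = Σ Eᵢ gᵢe^(−Eᵢ/kT) / Z = (38.5·1.287 + 262·0.09947 + 264·0.1944) / 1.581 = 80 meV.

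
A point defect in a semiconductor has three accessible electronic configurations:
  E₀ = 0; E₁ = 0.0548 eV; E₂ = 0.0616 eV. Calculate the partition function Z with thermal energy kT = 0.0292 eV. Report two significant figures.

Eᵢ/kT = 0, 1.877, 2.110.
Z = Σ e^(−Eᵢ/kT) = e^(−0) + e^(−1.877) + e^(−2.110) = 1.000 + 0.1530 + 0.1212 = 1.274.

Z = 1.3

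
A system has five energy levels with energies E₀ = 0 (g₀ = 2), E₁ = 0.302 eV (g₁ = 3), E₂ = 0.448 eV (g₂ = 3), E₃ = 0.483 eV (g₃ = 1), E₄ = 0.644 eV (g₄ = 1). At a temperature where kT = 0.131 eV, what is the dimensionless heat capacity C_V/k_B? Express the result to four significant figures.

Eᵢ/kT = 0, 2.30534, 3.41985, 3.68702, 4.91603.
Z = Σ gᵢe^(−Eᵢ/kT) = 2·e^(−0) + 3·e^(−2.30534) + 3·e^(−3.41985) + 1·e^(−3.68702) + 1·e^(−4.91603) = 2.00000 + 0.299175 + 0.0981520 + 0.0250465 + 0.00732817 = 2.42970.
⟨E⟩ = 0.0622051 eV, ⟨E²⟩ = 0.0229937 eV².
C_V/k_B = (⟨E²⟩ − ⟨E⟩²)/(kT)² = (0.0229937 − 0.00386947)/0.0171610 = 1.114.

1.114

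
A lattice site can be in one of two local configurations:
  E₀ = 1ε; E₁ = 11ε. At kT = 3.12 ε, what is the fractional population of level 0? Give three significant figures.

Eᵢ/kT = 0.32051, 3.5256.
Z = Σ e^(−Eᵢ/kT) = e^(−0.32051) + e^(−3.5256) = 0.72578 + 0.029434 = 0.75521.
P₀ = e^(−E₀/kT) / Z = 0.72578/0.75521 = 0.961.

0.961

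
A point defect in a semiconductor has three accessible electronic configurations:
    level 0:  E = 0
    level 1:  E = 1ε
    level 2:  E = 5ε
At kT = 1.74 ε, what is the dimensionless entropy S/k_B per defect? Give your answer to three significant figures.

0.782

Eᵢ/kT = 0, 0.57471, 2.8736.
Z = Σ e^(−Eᵢ/kT) = e^(−0) + e^(−0.57471) + e^(−2.8736) = 1.0000 + 0.56287 + 0.056495 = 1.6194.
⟨E⟩ = Σ EᵢPᵢ = 0.52201 ε.
S/k_B = ln Z + ⟨E⟩/kT = ln(1.6194) + 0.52201/1.74 = 0.48206 + 0.30001 = 0.782.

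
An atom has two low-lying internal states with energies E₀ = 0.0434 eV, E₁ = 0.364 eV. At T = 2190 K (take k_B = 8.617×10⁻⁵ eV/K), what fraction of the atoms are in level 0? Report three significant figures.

k_BT = 8.617×10⁻⁵ × 2190 K = 0.18871 eV.
Eᵢ/kT = 0.22998, 1.9289.
Z = Σ e^(−Eᵢ/kT) = e^(−0.22998) + e^(−1.9289) = 0.79455 + 0.14531 = 0.93986.
P₀ = e^(−E₀/kT) / Z = 0.79455/0.93986 = 0.845.

0.845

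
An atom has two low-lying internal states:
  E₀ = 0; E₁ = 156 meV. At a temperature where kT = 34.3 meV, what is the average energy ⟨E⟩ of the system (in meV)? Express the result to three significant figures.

1.63 meV

Eᵢ/kT = 0, 4.5481.
Z = Σ e^(−Eᵢ/kT) = e^(−0) + e^(−4.5481) = 1.0000 + 0.010587 = 1.0106.
⟨E⟩ = Σ Eᵢ e^(−Eᵢ/kT) / Z = (0·1.0000 + 156·0.010587) / 1.0106 = 1.63 meV.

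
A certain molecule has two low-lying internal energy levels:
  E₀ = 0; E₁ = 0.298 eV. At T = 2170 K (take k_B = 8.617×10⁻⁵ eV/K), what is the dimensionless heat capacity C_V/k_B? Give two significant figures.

0.36

k_BT = 8.617×10⁻⁵ × 2170 K = 0.1870 eV.
Eᵢ/kT = 0, 1.594.
Z = Σ e^(−Eᵢ/kT) = e^(−0) + e^(−1.594) = 1.000 + 0.2031 = 1.203.
⟨E⟩ = 0.05031 eV, ⟨E²⟩ = 0.01499 eV².
C_V/k_B = (⟨E²⟩ − ⟨E⟩²)/(kT)² = (0.01499 − 0.002531)/0.03497 = 0.36.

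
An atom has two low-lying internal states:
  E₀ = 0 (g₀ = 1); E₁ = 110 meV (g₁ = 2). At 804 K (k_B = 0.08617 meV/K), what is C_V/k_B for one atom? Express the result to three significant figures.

k_BT = 0.08617 × 804 K = 69.281 meV.
Eᵢ/kT = 0, 1.5877.
Z = Σ gᵢe^(−Eᵢ/kT) = 1·e^(−0) + 2·e^(−1.5877) = 1.0000 + 0.40879 = 1.4088.
⟨E⟩ = 31.919 meV, ⟨E²⟩ = 3511.0 meV².
C_V/k_B = (⟨E²⟩ − ⟨E⟩²)/(kT)² = (3511.0 − 1018.8)/4799.9 = 0.519.

0.519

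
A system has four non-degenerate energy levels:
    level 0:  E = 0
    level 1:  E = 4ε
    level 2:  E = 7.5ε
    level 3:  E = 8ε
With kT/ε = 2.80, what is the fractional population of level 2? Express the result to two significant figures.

0.050

Eᵢ/kT = 0, 1.429, 2.679, 2.857.
Z = Σ e^(−Eᵢ/kT) = e^(−0) + e^(−1.429) + e^(−2.679) + e^(−2.857) = 1.000 + 0.2395 + 0.06863 + 0.05744 = 1.366.
P₂ = e^(−E₂/kT) / Z = 0.06863/1.366 = 0.050.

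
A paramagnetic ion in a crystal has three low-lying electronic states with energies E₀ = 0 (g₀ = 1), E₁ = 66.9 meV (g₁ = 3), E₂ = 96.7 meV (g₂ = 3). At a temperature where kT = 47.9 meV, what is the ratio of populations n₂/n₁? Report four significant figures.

n₂/n₁ = (g₂/g₁) exp[−(E₂−E₁)/kT] = (3/3) × exp(−(29.8 meV)/(47.9 meV)) = (3/3) × exp(-0.622129) = 0.5368.

0.5368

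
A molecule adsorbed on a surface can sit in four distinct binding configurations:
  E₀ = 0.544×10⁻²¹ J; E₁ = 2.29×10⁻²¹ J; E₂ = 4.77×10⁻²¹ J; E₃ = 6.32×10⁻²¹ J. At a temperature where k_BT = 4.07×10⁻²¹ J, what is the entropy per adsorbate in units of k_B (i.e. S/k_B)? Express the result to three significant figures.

1.25

Eᵢ/kT = 0.13366, 0.56265, 1.1720, 1.5528.
Z = Σ e^(−Eᵢ/kT) = e^(−0.13366) + e^(−0.56265) + e^(−1.1720) + e^(−1.5528) = 0.87489 + 0.56970 + 0.30975 + 0.21165 = 1.9660.
⟨E⟩ = Σ EᵢPᵢ = 2.3376 ×10⁻²¹ J.
S/k_B = ln Z + ⟨E⟩/kT = ln(1.9660) + 2.3376/4.07 = 0.67600 + 0.57435 = 1.25.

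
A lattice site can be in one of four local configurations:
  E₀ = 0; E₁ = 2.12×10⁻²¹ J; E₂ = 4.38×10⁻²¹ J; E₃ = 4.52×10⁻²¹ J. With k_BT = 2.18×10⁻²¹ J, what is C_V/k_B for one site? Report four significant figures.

Eᵢ/kT = 0, 0.972477, 2.00917, 2.07339.
Z = Σ e^(−Eᵢ/kT) = e^(−0) + e^(−0.972477) + e^(−2.00917) + e^(−2.07339) = 1.00000 + 0.378145 + 0.134100 + 0.125759 = 1.63800.
⟨E⟩ = 1.19503, ⟨E²⟩ = 4.17672.
C_V/k_B = (⟨E²⟩ − ⟨E⟩²)/(kT)² = (4.17672 − 1.42810)/4.75240 = 0.5784.

0.5784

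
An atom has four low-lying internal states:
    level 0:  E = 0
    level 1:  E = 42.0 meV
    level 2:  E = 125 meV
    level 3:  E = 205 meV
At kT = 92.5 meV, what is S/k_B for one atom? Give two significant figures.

1.1

Eᵢ/kT = 0, 0.4541, 1.351, 2.216.
Z = Σ e^(−Eᵢ/kT) = e^(−0) + e^(−0.4541) + e^(−1.351) + e^(−2.216) = 1.000 + 0.6350 + 0.2590 + 0.1090 = 2.003.
⟨E⟩ = Σ EᵢPᵢ = 40.63 meV.
S/k_B = ln Z + ⟨E⟩/kT = ln(2.003) + 40.63/92.5 = 0.6946 + 0.4392 = 1.1.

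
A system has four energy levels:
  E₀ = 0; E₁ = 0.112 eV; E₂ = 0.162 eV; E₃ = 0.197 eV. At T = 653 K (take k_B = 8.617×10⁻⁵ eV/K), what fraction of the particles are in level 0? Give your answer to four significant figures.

k_BT = 8.617×10⁻⁵ × 653 K = 0.0562690 eV.
Eᵢ/kT = 0, 1.99044, 2.87903, 3.50104.
Z = Σ e^(−Eᵢ/kT) = e^(−0) + e^(−1.99044) + e^(−2.87903) + e^(−3.50104) = 1.00000 + 0.136635 + 0.0561892 + 0.0301660 = 1.22299.
P₀ = e^(−E₀/kT) / Z = 1.00000/1.22299 = 0.8177.

0.8177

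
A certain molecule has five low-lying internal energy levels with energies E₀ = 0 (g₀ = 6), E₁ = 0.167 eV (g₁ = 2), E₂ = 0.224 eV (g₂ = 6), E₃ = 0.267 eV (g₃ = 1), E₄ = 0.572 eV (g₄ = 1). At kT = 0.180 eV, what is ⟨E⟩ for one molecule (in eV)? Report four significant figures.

0.06870 eV

Eᵢ/kT = 0, 0.927778, 1.24444, 1.48333, 3.17778.
Z = Σ gᵢe^(−Eᵢ/kT) = 6·e^(−0) + 2·e^(−0.927778) + 6·e^(−1.24444) + 1·e^(−1.48333) + 1·e^(−3.17778) = 6.00000 + 0.790863 + 1.72861 + 0.226881 + 0.0416781 = 8.78803.
⟨E⟩ = Σ Eᵢ gᵢe^(−Eᵢ/kT) / Z = (0·6.00000 + 0.167·0.790863 + 0.224·1.72861 + 0.267·0.226881 + 0.572·0.0416781) / 8.78803 = 0.06870 eV.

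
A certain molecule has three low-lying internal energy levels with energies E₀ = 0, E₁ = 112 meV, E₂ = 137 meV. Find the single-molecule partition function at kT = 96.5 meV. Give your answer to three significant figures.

Eᵢ/kT = 0, 1.1606, 1.4197.
Z = Σ e^(−Eᵢ/kT) = e^(−0) + e^(−1.1606) + e^(−1.4197) = 1.0000 + 0.31330 + 0.24179 = 1.5551.

Z = 1.56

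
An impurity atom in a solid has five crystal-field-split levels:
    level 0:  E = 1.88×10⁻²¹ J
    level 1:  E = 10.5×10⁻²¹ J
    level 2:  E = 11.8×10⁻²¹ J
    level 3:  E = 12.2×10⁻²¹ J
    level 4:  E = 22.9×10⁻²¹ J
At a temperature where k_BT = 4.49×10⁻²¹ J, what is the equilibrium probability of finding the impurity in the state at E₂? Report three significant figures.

0.0804

Eᵢ/kT = 0.41871, 2.3385, 2.6281, 2.7171, 5.1002.
Z = Σ e^(−Eᵢ/kT) = e^(−0.41871) + e^(−2.3385) + e^(−2.6281) + e^(−2.7171) + e^(−5.1002) = 0.65789 + 0.096472 + 0.072216 + 0.066066 + 0.0060955 = 0.89874.
P₂ = e^(−E₂/kT) / Z = 0.072216/0.89874 = 0.0804.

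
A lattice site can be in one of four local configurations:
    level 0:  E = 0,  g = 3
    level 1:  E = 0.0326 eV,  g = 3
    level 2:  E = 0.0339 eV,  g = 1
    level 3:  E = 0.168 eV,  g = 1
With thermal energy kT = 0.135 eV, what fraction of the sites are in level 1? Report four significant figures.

0.3669

Eᵢ/kT = 0, 0.241481, 0.251111, 1.24444.
Z = Σ gᵢe^(−Eᵢ/kT) = 3·e^(−0) + 3·e^(−0.241481) + 1·e^(−0.251111) + 1·e^(−1.24444) = 3.00000 + 2.35639 + 0.777936 + 0.288102 = 6.42243.
P₁ = g₁ e^(−E₁/kT) / Z = 2.35639/6.42243 = 0.3669.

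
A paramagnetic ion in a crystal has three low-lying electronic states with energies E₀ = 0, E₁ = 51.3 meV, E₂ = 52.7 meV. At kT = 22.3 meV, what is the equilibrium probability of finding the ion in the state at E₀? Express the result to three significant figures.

Eᵢ/kT = 0, 2.3004, 2.3632.
Z = Σ e^(−Eᵢ/kT) = e^(−0) + e^(−2.3004) + e^(−2.3632) = 1.0000 + 0.10022 + 0.094119 = 1.1943.
P₀ = e^(−E₀/kT) / Z = 1.0000/1.1943 = 0.837.

0.837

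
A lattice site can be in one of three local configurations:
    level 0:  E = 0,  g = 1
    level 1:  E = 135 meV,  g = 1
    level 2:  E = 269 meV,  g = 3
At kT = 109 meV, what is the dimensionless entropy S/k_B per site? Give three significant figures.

1.07

Eᵢ/kT = 0, 1.2385, 2.4679.
Z = Σ gᵢe^(−Eᵢ/kT) = 1·e^(−0) + 1·e^(−1.2385) + 3·e^(−2.4679) = 1.0000 + 0.28982 + 0.25429 = 1.5441.
⟨E⟩ = Σ EᵢPᵢ = 69.639 meV.
S/k_B = ln Z + ⟨E⟩/kT = ln(1.5441) + 69.639/109 = 0.43444 + 0.63889 = 1.07.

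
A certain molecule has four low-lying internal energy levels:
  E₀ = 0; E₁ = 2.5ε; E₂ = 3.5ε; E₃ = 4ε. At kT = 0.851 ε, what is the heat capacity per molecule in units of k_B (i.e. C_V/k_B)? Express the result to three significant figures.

Eᵢ/kT = 0, 2.9377, 4.1128, 4.7004.
Z = Σ e^(−Eᵢ/kT) = e^(−0) + e^(−2.9377) + e^(−4.1128) + e^(−4.7004) = 1.0000 + 0.052987 + 0.016362 + 0.0090916 = 1.0784.
⟨E⟩ = 0.20966 ε, ⟨E²⟩ = 0.62785 ε².
C_V/k_B = (⟨E²⟩ − ⟨E⟩²)/(kT)² = (0.62785 − 0.043957)/0.72420 = 0.806.

0.806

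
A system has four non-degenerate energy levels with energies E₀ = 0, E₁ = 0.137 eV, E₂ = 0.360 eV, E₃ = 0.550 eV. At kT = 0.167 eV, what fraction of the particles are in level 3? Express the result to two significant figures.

Eᵢ/kT = 0, 0.8204, 2.156, 3.293.
Z = Σ e^(−Eᵢ/kT) = e^(−0) + e^(−0.8204) + e^(−2.156) + e^(−3.293) = 1.000 + 0.4403 + 0.1158 + 0.03714 = 1.593.
P₃ = e^(−E₃/kT) / Z = 0.03714/1.593 = 0.023.

0.023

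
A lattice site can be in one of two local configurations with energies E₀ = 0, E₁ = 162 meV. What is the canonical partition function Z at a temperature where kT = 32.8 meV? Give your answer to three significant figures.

Eᵢ/kT = 0, 4.9390.
Z = Σ e^(−Eᵢ/kT) = e^(−0) + e^(−4.9390) = 1.0000 + 0.0071618 = 1.0072.

Z = 1.01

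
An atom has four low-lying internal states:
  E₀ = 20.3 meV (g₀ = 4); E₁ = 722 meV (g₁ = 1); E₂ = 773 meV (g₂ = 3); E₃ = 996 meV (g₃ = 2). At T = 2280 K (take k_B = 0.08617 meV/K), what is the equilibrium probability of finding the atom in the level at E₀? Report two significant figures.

k_BT = 0.08617 × 2280 K = 196.5 meV.
Eᵢ/kT = 0.1033, 3.674, 3.934, 5.069.
Z = Σ gᵢe^(−Eᵢ/kT) = 4·e^(−0.1033) + 1·e^(−3.674) + 3·e^(−3.934) + 2·e^(−5.069) = 3.607 + 0.02537 + 0.05870 + 0.01258 = 3.704.
P₀ = g₀ e^(−E₀/kT) / Z = 3.607/3.704 = 0.97.

0.97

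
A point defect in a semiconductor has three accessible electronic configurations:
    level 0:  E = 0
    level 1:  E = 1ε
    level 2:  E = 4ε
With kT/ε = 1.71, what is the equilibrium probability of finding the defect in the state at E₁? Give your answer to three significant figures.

Eᵢ/kT = 0, 0.58480, 2.3392.
Z = Σ e^(−Eᵢ/kT) = e^(−0) + e^(−0.58480) + e^(−2.3392) = 1.0000 + 0.55722 + 0.096405 = 1.6536.
P₁ = e^(−E₁/kT) / Z = 0.55722/1.6536 = 0.337.

0.337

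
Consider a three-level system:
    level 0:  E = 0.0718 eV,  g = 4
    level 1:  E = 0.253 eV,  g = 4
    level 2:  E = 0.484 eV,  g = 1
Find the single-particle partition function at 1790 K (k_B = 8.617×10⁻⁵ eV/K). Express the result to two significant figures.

Z = 3.3

k_BT = 8.617×10⁻⁵ × 1790 K = 0.1542 eV.
Eᵢ/kT = 0.4656, 1.641, 3.139.
Z = Σ gᵢe^(−Eᵢ/kT) = 4·e^(−0.4656) + 4·e^(−1.641) + 1·e^(−3.139) = 2.511 + 0.7751 + 0.04333 = 3.329.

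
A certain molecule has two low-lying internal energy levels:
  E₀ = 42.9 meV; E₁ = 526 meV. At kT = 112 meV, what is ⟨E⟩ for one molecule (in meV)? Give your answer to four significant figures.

49.28 meV

Eᵢ/kT = 0.383036, 4.69643.
Z = Σ e^(−Eᵢ/kT) = e^(−0.383036) + e^(−4.69643) = 0.681788 + 0.00912781 = 0.690916.
⟨E⟩ = Σ Eᵢ e^(−Eᵢ/kT) / Z = (42.9·0.681788 + 526·0.00912781) / 0.690916 = 49.28 meV.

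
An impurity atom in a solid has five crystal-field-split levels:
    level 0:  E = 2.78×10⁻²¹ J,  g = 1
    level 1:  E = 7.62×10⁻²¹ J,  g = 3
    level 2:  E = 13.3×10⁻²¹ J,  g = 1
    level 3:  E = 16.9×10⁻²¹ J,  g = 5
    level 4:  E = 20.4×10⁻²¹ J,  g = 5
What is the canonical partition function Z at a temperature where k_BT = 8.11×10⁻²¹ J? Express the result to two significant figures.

Eᵢ/kT = 0.3428, 0.9396, 1.640, 2.084, 2.515.
Z = Σ gᵢe^(−Eᵢ/kT) = 1·e^(−0.3428) + 3·e^(−0.9396) + 1·e^(−1.640) + 5·e^(−2.084) + 5·e^(−2.515) = 0.7098 + 1.172 + 0.1940 + 0.6222 + 0.4043 = 3.102.

Z = 3.1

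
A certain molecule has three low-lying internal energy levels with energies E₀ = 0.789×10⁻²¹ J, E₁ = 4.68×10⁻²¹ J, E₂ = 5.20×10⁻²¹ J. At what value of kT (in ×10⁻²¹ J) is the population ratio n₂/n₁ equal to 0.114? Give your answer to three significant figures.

n₂/n₁ = exp[−(E₂−E₁)/kT] = 0.114.
⇒ (E₂−E₁)/kT = ln(1/0.114) = ln(8.7719) = 2.1716.
kT = 0.52 ×10⁻²¹ J / 2.1716 = 0.239 ×10⁻²¹ J.

0.239 ×10⁻²¹ J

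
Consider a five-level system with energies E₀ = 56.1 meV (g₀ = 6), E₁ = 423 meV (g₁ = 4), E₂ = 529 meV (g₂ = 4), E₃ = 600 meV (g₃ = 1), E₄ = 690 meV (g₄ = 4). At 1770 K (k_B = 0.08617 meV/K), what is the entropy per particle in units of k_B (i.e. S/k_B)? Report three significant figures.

2.16

k_BT = 0.08617 × 1770 K = 152.52 meV.
Eᵢ/kT = 0.36782, 2.7734, 3.4684, 3.9339, 4.5240.
Z = Σ gᵢe^(−Eᵢ/kT) = 6·e^(−0.36782) + 4·e^(−2.7734) + 4·e^(−3.4684) + 1·e^(−3.9339) + 4·e^(−4.5240) = 4.1535 + 0.24980 + 0.12467 + 0.019567 + 0.043382 = 4.5909.
⟨E⟩ = Σ EᵢPᵢ = 97.214 meV.
S/k_B = ln Z + ⟨E⟩/kT = ln(4.5909) + 97.214/152.52 = 1.5241 + 0.63739 = 2.16.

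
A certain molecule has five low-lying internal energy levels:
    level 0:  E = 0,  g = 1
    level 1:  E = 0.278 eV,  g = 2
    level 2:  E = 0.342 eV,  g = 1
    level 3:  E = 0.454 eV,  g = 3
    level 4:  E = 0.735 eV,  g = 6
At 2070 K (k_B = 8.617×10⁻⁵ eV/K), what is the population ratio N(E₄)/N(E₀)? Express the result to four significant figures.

k_BT = 8.617×10⁻⁵ × 2070 K = 0.178372 eV.
n₄/n₀ = (g₄/g₀) exp[−(E₄−E₀)/kT] = (6/1) × exp(−(0.735 eV)/(0.178372 eV)) = (6/1) × exp(-4.12060) = 0.09741.

0.09741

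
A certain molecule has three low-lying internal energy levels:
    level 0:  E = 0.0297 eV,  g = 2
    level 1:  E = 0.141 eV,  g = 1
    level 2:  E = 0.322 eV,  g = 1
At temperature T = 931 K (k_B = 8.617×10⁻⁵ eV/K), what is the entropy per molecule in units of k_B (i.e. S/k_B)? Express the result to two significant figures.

1.0

k_BT = 8.617×10⁻⁵ × 931 K = 0.08022 eV.
Eᵢ/kT = 0.3702, 1.758, 4.014.
Z = Σ gᵢe^(−Eᵢ/kT) = 2·e^(−0.3702) + 1·e^(−1.758) + 1·e^(−4.014) = 1.381 + 0.1724 + 0.01806 = 1.571.
⟨E⟩ = Σ EᵢPᵢ = 0.04528 eV.
S/k_B = ln Z + ⟨E⟩/kT = ln(1.571) + 0.04528/0.08022 = 0.4517 + 0.5644 = 1.0.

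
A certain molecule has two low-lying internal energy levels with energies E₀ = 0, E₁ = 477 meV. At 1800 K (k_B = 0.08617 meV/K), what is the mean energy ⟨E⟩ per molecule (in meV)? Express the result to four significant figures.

k_BT = 0.08617 × 1800 K = 155.106 meV.
Eᵢ/kT = 0, 3.07532.
Z = Σ e^(−Eᵢ/kT) = e^(−0) + e^(−3.07532) = 1.00000 + 0.0461749 = 1.04617.
⟨E⟩ = Σ Eᵢ e^(−Eᵢ/kT) / Z = (0·1.00000 + 477·0.0461749) / 1.04617 = 21.05 meV.

21.05 meV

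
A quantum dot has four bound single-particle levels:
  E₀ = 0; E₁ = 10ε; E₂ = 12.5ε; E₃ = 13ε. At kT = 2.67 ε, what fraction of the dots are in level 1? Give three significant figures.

0.0227

Eᵢ/kT = 0, 3.7453, 4.6816, 4.8689.
Z = Σ e^(−Eᵢ/kT) = e^(−0) + e^(−3.7453) + e^(−4.6816) + e^(−4.8689) = 1.0000 + 0.023629 + 0.0092642 + 0.0076818 = 1.0406.
P₁ = e^(−E₁/kT) / Z = 0.023629/1.0406 = 0.0227.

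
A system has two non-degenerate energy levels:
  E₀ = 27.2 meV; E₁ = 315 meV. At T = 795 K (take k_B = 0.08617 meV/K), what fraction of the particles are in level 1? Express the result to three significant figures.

0.0148

k_BT = 0.08617 × 795 K = 68.505 meV.
Eᵢ/kT = 0.39705, 4.5982.
Z = Σ e^(−Eᵢ/kT) = e^(−0.39705) + e^(−4.5982) = 0.67230 + 0.010070 = 0.68237.
P₁ = e^(−E₁/kT) / Z = 0.010070/0.68237 = 0.0148.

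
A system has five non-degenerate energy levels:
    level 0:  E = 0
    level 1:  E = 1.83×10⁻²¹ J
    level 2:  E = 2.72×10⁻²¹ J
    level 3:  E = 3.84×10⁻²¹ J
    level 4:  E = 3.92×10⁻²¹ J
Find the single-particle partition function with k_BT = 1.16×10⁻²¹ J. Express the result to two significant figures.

Eᵢ/kT = 0, 1.578, 2.345, 3.310, 3.379.
Z = Σ e^(−Eᵢ/kT) = e^(−0) + e^(−1.578) + e^(−2.345) + e^(−3.310) + e^(−3.379) = 1.000 + 0.2064 + 0.09585 + 0.03652 + 0.03408 = 1.373.

Z = 1.4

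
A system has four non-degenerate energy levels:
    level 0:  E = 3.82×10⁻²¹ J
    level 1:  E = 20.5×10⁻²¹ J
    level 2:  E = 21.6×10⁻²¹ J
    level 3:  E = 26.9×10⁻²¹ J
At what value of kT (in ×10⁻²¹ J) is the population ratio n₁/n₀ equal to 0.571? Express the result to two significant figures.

n₁/n₀ = exp[−(E₁−E₀)/kT] = 0.571.
⇒ (E₁−E₀)/kT = ln(1/0.571) = ln(1.751) = 0.5602.
kT = 16.68 ×10⁻²¹ J / 0.5602 = 30 ×10⁻²¹ J.

30 ×10⁻²¹ J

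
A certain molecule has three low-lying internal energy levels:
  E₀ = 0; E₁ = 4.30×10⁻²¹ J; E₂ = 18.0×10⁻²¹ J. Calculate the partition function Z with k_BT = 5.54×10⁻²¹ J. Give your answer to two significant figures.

Eᵢ/kT = 0, 0.7762, 3.249.
Z = Σ e^(−Eᵢ/kT) = e^(−0) + e^(−0.7762) + e^(−3.249) = 1.000 + 0.4602 + 0.03881 = 1.499.

Z = 1.5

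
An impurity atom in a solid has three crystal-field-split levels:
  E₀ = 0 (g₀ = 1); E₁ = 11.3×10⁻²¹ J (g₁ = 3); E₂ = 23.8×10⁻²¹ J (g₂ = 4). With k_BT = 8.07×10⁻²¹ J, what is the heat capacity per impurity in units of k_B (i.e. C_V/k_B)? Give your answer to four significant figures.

Eᵢ/kT = 0, 1.40025, 2.94919.
Z = Σ gᵢe^(−Eᵢ/kT) = 1·e^(−0) + 3·e^(−1.40025) + 4·e^(−2.94919) = 1.00000 + 0.739606 + 0.209528 = 1.94913.
⟨E⟩ = 6.84629, ⟨E²⟩ = 109.344.
C_V/k_B = (⟨E²⟩ − ⟨E⟩²)/(kT)² = (109.344 − 46.8717)/65.1249 = 0.9593.

0.9593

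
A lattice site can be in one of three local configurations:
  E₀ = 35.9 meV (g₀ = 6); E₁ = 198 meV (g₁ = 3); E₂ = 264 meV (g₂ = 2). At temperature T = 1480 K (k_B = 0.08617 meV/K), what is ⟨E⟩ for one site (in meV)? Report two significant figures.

66 meV

k_BT = 0.08617 × 1480 K = 127.5 meV.
Eᵢ/kT = 0.2816, 1.553, 2.071.
Z = Σ gᵢe^(−Eᵢ/kT) = 6·e^(−0.2816) + 3·e^(−1.553) + 2·e^(−2.071) = 4.527 + 0.6348 + 0.2521 = 5.414.
⟨E⟩ = Σ Eᵢ gᵢe^(−Eᵢ/kT) / Z = (35.9·4.527 + 198·0.6348 + 264·0.2521) / 5.414 = 66 meV.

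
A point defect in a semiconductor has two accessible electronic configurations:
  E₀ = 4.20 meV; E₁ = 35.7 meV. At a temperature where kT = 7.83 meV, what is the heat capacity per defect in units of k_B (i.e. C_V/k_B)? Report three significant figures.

0.280

Eᵢ/kT = 0.53640, 4.5594.
Z = Σ e^(−Eᵢ/kT) = e^(−0.53640) + e^(−4.5594) = 0.58485 + 0.010468 = 0.59532.
⟨E⟩ = 4.7539 meV, ⟨E²⟩ = 39.740 meV².
C_V/k_B = (⟨E²⟩ − ⟨E⟩²)/(kT)² = (39.740 − 22.600)/61.309 = 0.280.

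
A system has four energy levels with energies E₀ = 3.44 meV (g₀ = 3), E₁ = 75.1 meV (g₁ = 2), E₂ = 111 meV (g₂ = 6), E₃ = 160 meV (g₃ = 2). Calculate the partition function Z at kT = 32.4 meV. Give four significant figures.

Z = 3.104

Eᵢ/kT = 0.106173, 2.31790, 3.42593, 4.93827.
Z = Σ gᵢe^(−Eᵢ/kT) = 3·e^(−0.106173) + 2·e^(−2.31790) + 6·e^(−3.42593) + 2·e^(−4.93827) = 2.69781 + 0.196960 + 0.195114 + 0.0143340 = 3.10422.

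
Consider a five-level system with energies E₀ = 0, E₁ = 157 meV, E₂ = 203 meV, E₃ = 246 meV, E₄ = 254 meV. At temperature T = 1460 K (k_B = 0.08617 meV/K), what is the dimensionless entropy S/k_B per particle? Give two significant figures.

k_BT = 0.08617 × 1460 K = 125.8 meV.
Eᵢ/kT = 0, 1.248, 1.614, 1.955, 2.019.
Z = Σ e^(−Eᵢ/kT) = e^(−0) + e^(−1.248) + e^(−1.614) + e^(−1.955) + e^(−2.019) = 1.000 + 0.2871 + 0.1991 + 0.1416 + 0.1328 = 1.761.
⟨E⟩ = Σ EᵢPᵢ = 87.48 meV.
S/k_B = ln Z + ⟨E⟩/kT = ln(1.761) + 87.48/125.8 = 0.5659 + 0.6954 = 1.3.

1.3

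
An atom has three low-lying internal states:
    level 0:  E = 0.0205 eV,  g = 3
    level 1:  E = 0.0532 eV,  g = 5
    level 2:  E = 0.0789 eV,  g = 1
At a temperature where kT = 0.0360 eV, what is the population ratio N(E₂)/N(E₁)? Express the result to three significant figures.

0.0979

n₂/n₁ = (g₂/g₁) exp[−(E₂−E₁)/kT] = (1/5) × exp(−(0.0257 eV)/(0.0360 eV)) = (1/5) × exp(-0.71389) = 0.0979.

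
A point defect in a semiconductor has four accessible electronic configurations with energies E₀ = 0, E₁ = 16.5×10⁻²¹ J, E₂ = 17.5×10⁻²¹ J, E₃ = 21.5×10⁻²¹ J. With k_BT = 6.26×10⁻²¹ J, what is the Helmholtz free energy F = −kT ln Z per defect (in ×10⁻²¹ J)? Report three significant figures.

-0.956 ×10⁻²¹ J

Eᵢ/kT = 0, 2.6358, 2.7955, 3.4345.
Z = Σ e^(−Eᵢ/kT) = e^(−0) + e^(−2.6358) + e^(−2.7955) + e^(−3.4345) = 1.0000 + 0.071662 + 0.061084 + 0.032242 = 1.1650.
F = −kT ln Z = −6.26 × ln(1.1650) = −6.26 × 0.15272 = -0.956 ×10⁻²¹ J.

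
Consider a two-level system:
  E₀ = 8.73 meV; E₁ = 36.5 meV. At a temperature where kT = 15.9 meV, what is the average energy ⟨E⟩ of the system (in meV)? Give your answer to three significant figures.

Eᵢ/kT = 0.54906, 2.2956.
Z = Σ e^(−Eᵢ/kT) = e^(−0.54906) + e^(−2.2956) = 0.57749 + 0.10070 = 0.67819.
⟨E⟩ = Σ Eᵢ e^(−Eᵢ/kT) / Z = (8.73·0.57749 + 36.5·0.10070) / 0.67819 = 12.9 meV.

12.9 meV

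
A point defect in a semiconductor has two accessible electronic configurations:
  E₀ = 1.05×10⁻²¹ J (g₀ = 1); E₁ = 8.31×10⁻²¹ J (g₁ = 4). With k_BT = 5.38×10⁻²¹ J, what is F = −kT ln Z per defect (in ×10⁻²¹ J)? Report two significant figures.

-2.8 ×10⁻²¹ J

Eᵢ/kT = 0.1952, 1.545.
Z = Σ gᵢe^(−Eᵢ/kT) = 1·e^(−0.1952) + 4·e^(−1.545) = 0.8227 + 0.8532 = 1.676.
F = −kT ln Z = −5.38 × ln(1.676) = −5.38 × 0.5164 = -2.8 ×10⁻²¹ J.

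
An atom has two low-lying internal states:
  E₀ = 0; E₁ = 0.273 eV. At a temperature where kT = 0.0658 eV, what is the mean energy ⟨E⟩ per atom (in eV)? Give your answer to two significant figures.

0.0042 eV

Eᵢ/kT = 0, 4.149.
Z = Σ e^(−Eᵢ/kT) = e^(−0) + e^(−4.149) = 1.000 + 0.01578 = 1.016.
⟨E⟩ = Σ Eᵢ e^(−Eᵢ/kT) / Z = (0·1.000 + 0.273·0.01578) / 1.016 = 0.0042 eV.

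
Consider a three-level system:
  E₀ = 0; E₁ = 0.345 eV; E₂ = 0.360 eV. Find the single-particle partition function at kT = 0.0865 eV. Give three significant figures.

Z = 1.03

Eᵢ/kT = 0, 3.9884, 4.1618.
Z = Σ e^(−Eᵢ/kT) = e^(−0) + e^(−3.9884) + e^(−4.1618) = 1.0000 + 0.018529 + 0.015579 = 1.0341.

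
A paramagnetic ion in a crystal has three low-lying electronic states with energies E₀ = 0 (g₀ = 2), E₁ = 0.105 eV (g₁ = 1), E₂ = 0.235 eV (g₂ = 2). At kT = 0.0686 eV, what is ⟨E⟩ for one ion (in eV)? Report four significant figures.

Eᵢ/kT = 0, 1.53061, 3.42566.
Z = Σ gᵢe^(−Eᵢ/kT) = 2·e^(−0) + 1·e^(−1.53061) + 2·e^(−3.42566) = 2.00000 + 0.216404 + 0.0650556 = 2.28146.
⟨E⟩ = Σ Eᵢ gᵢe^(−Eᵢ/kT) / Z = (0·2.00000 + 0.105·0.216404 + 0.235·0.0650556) / 2.28146 = 0.01666 eV.

0.01666 eV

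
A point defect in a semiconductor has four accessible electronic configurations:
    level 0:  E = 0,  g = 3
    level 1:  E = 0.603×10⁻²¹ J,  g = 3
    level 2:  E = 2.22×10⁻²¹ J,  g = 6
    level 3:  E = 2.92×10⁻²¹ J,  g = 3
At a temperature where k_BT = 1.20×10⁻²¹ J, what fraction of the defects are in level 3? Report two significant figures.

Eᵢ/kT = 0, 0.5025, 1.850, 2.433.
Z = Σ gᵢe^(−Eᵢ/kT) = 3·e^(−0) + 3·e^(−0.5025) + 6·e^(−1.850) + 3·e^(−2.433) = 3.000 + 1.815 + 0.9434 + 0.2633 = 6.022.
P₃ = g₃ e^(−E₃/kT) / Z = 0.2633/6.022 = 0.044.

0.044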